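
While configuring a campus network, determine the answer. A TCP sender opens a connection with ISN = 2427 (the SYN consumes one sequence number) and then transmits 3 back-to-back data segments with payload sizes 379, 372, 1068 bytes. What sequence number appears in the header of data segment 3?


The SYN occupies sequence number ISN = 2427, so the first data byte is ISN + 1 = 2428.
SEQ of data segment i = (ISN + 1) + sum of payload sizes of segments 1..i-1.
Segment 1: SEQ = 2428, payload = 379 bytes
Segment 2: SEQ = 2807, payload = 372 bytes
Segment 3: SEQ = 3179, payload = 1068 bytes
SEQ of segment 3 = 2428 + 379 + 372 = 3179

3179


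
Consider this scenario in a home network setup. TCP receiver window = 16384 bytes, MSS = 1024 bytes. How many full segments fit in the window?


Given: RWND = 16384 bytes, MSS = 1024 bytes
Full segments = floor(RWND / MSS)
Full segments = floor(16384 / 1024)
Full segments = floor(16.0) = 16

16


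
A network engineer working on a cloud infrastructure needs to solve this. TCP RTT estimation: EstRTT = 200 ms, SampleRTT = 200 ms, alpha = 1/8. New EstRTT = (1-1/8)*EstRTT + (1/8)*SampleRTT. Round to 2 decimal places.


Given: EstRTT = 200 ms, SampleRTT = 200 ms, alpha = 1/8
New EstRTT = (1 - alpha) * EstRTT + alpha * SampleRTT
(7/8) * 200 = 175
(1/8) * 200 = 25
New EstRTT = 175 + 25 = 200 ms -> 200.00 ms (2 dp)

200.00


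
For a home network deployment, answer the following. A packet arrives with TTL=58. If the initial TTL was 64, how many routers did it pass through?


Given: initial TTL = 64, received TTL = 58
Hops = initial TTL - received TTL
Hops = 64 - 58 = 6

6


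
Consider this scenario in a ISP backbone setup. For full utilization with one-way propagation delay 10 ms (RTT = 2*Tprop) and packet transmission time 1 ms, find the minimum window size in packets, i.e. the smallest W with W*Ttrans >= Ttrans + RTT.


Given: Ttrans = 1 ms, RTT = 20 ms (= 2 * Tprop, Tprop = 10 ms)
Time until first ACK returns = Ttrans + RTT = 1 + 20 = 21 ms
Need W * Ttrans >= Ttrans + RTT  ->  W >= (Ttrans + RTT) / Ttrans
(Ttrans + RTT) / Ttrans = 21 / 1 = 21
W_min = ceil(21) = 21

21


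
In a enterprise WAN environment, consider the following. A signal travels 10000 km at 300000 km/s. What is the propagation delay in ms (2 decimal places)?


Given: distance = 10000 km, speed = 300000 km/s
Delay = distance / speed = 10000 / 300000 seconds
Delay in ms = 10000 * 1000 / 300000
Delay = 33.3333 ms
Rounded to 2 dp = 33.33 ms

33.33


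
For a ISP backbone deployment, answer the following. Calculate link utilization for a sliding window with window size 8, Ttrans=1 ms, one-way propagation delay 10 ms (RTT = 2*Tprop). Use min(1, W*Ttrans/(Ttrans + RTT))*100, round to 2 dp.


Given: W = 8, Ttrans = 1 ms, RTT = 20 ms (= 2 * Tprop, Tprop = 10 ms)
Cycle time = Ttrans + RTT = 1 + 20 = 21 ms (first packet sent until its ACK returns)
W * Ttrans = 8 * 1 = 8 ms of sending per cycle
W * Ttrans / (Ttrans + RTT) = 8 / 21 = 0.380952
U = min(1, 0.380952) = 0.380952
U% = 38.10%

38.10


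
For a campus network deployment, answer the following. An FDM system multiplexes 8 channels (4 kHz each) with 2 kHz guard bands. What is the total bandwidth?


Given: 8 channels, 4 kHz each, guard = 2 kHz
Channel bandwidth = 8 * 4 = 32 kHz
Guard bands = 7 gaps * 2 kHz = 14 kHz
Total = 32 + 14 = 46 kHz

46


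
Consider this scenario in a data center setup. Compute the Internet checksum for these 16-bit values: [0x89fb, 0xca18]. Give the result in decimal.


Given words: [0x89fb, 0xca18]
Step 1: Sum all words
Raw sum = 35323 + 51736 = 87059
Step 2: Fold carry: (21523 + 1) = 21524
One's complement = ~21524 & 0xFFFF = 44011

44011


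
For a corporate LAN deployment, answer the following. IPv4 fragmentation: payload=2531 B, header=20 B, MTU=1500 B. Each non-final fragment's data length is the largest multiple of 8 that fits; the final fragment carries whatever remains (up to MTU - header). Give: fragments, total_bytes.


Max data per non-final fragment = floor((MTU - header)/8)*8 = floor((1500 - 20)/8)*8 = floor(1480/8)*8 = 1480 B
Final fragment needs no 8-byte alignment: it can carry up to MTU - header = 1480 B
Non-final fragments needed = ceil((payload - 1480) / 1480) = ceil(1051/1480) = ceil(0.7101) = 1
Number of fragments = 1 + 1 = 2
Fragment sizes (data): 1 * 1480 B + 1051 B (last, 1051 <= 1480 OK)
Total bytes sent = payload + n_frags * header = 2531 + 2*20 = 2531 + 40 = 2571 B

2, 2571


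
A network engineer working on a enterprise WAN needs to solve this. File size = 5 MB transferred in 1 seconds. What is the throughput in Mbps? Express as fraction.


Given: file = 5 MB, time = 1 s
File in Mb = 5 * 8 = 40 Mb
Throughput = 40 / 1 Mbps
Throughput = 40 Mbps

40


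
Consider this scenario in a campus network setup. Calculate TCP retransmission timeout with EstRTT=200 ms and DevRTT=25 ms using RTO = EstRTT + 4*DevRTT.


Given: EstRTT = 200 ms, DevRTT = 25 ms
Timeout = EstRTT + 4 * DevRTT
4 * DevRTT = 4 * 25 = 100
Timeout = 200 + 100 = 300 ms

300


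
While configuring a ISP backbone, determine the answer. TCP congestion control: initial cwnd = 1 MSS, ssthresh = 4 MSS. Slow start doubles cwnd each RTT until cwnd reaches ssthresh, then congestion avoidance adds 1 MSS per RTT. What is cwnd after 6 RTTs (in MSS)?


RTT 0: cwnd = 1 MSS (initial)
RTT 1: cwnd = 2 MSS (slow start, doubled)
RTT 2: cwnd = 4 MSS (slow start, doubled)
RTT 3: cwnd = 5 MSS (congestion avoidance, +1)
RTT 4: cwnd = 6 MSS (congestion avoidance, +1)
RTT 5: cwnd = 7 MSS (congestion avoidance, +1)
RTT 6: cwnd = 8 MSS (congestion avoidance, +1)

8


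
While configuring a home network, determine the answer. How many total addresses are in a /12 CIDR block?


Given: CIDR prefix /12
Host bits = 32 - 12 = 20
Total addresses = 2^20 = 1048576

1048576


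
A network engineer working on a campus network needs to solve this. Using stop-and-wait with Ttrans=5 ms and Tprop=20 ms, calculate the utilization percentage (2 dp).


Given: Ttrans = 5 ms, Tprop = 20 ms
RTT = 2 * Tprop = 2 * 20 = 40 ms
U = Ttrans / (Ttrans + RTT)
U = 5 / (5 + 40)
U = 5 / 45 = 0.111111
U% = 11.11%

11.11


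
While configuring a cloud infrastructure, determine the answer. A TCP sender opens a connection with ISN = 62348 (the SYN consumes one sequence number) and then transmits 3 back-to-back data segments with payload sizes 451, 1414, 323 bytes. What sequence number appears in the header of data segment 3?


The SYN occupies sequence number ISN = 62348, so the first data byte is ISN + 1 = 62349.
SEQ of data segment i = (ISN + 1) + sum of payload sizes of segments 1..i-1.
Segment 1: SEQ = 62349, payload = 451 bytes
Segment 2: SEQ = 62800, payload = 1414 bytes
Segment 3: SEQ = 64214, payload = 323 bytes
SEQ of segment 3 = 62349 + 451 + 1414 = 64214

64214


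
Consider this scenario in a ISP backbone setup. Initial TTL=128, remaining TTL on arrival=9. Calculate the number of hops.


Given: initial TTL = 128, received TTL = 9
Hops = initial TTL - received TTL
Hops = 128 - 9 = 119

119


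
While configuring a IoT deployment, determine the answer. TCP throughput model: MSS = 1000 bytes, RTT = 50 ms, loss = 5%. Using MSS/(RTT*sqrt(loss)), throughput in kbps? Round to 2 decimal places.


Given: MSS = 1000 bytes, RTT = 50 ms, loss = 5%
RTT in seconds = 50 / 1000 = 0.05
Loss rate = 5% = 0.05
sqrt(loss) = sqrt(0.05) = 0.223606797750
Throughput (bytes/s) = 1000 / (0.05 * 0.223606797750) = 89442.7191
Throughput (kbps) = 89442.7191 * 8 / 1000 = 715.541753 -> 715.54 kbps (2 dp)

715.54


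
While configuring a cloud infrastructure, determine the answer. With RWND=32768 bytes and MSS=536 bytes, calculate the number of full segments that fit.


Given: RWND = 32768 bytes, MSS = 536 bytes
Full segments = floor(RWND / MSS)
Full segments = floor(32768 / 536)
Full segments = floor(61.1343) = 61

61


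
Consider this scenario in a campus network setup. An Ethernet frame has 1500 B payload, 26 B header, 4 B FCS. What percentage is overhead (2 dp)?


Given: payload = 1500 B, header = 26 B, trailer = 4 B
Overhead bytes = header + trailer = 26 + 4 = 30
Total frame = payload + overhead = 1500 + 30 = 1530
Overhead % = 30 / 1530 * 100 = 1.9608% -> 1.96% (2 dp)

1.96


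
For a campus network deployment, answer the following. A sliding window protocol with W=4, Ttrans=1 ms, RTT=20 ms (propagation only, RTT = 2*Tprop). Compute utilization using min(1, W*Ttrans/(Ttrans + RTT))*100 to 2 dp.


Given: W = 4, Ttrans = 1 ms, RTT = 20 ms (= 2 * Tprop, Tprop = 10 ms)
Cycle time = Ttrans + RTT = 1 + 20 = 21 ms (first packet sent until its ACK returns)
W * Ttrans = 4 * 1 = 4 ms of sending per cycle
W * Ttrans / (Ttrans + RTT) = 4 / 21 = 0.190476
U = min(1, 0.190476) = 0.190476
U% = 19.05%

19.05


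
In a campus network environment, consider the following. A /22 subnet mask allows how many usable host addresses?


Given: subnet mask /22
Host bits = 32 - 22 = 10
Total addresses = 2^10 = 1024
Usable hosts = 1024 - 2 (network + broadcast) = 1022

1022


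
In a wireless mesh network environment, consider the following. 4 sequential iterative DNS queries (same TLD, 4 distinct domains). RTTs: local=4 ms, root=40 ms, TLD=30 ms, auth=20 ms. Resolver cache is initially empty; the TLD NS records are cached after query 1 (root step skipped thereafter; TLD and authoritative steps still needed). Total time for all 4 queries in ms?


Lookup 1 (cold cache): local + root + TLD + auth = 4 + 40 + 30 + 20 = 94 ms
Lookups 2..4 (TLD NS cached -> skip root; new domain -> still ask TLD and auth): local + TLD + auth = 4 + 30 + 20 = 54 ms each
Remaining 3 lookups: 3 * 54 = 162 ms
Total = 94 + 162 = 256 ms

256


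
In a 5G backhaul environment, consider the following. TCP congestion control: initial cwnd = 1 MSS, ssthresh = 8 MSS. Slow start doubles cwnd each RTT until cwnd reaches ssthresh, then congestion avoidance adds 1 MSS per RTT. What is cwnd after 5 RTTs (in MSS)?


RTT 0: cwnd = 1 MSS (initial)
RTT 1: cwnd = 2 MSS (slow start, doubled)
RTT 2: cwnd = 4 MSS (slow start, doubled)
RTT 3: cwnd = 8 MSS (slow start, doubled)
RTT 4: cwnd = 9 MSS (congestion avoidance, +1)
RTT 5: cwnd = 10 MSS (congestion avoidance, +1)

10


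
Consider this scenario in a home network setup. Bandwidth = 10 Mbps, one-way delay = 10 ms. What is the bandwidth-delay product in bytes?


Given: bandwidth = 10 Mbps, delay = 10 ms
BDP in bits = 10 * 10^6 * 10 / 1000
BDP in bits = 100000
BDP in bytes = 100000 / 8 = 12500

12500


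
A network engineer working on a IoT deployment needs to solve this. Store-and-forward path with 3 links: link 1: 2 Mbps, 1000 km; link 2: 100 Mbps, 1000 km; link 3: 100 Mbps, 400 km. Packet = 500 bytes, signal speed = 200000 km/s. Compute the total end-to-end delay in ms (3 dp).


Packet = 500 bytes = 4000 bits. Store-and-forward: sum (t_trans + t_prop) per link.
Link 1: t_trans = 4000/(2*10^6) s = 2.0000 ms; t_prop = 1000/200000 s = 5.0000 ms; subtotal = 7.0000 ms
Link 2: t_trans = 4000/(100*10^6) s = 0.0400 ms; t_prop = 1000/200000 s = 5.0000 ms; subtotal = 5.0400 ms
Link 3: t_trans = 4000/(100*10^6) s = 0.0400 ms; t_prop = 400/200000 s = 2.0000 ms; subtotal = 2.0400 ms
End-to-end = 7.0000 + 5.0400 + 2.0400 = 14.0800 ms -> 14.080 ms (3 dp)

14.080


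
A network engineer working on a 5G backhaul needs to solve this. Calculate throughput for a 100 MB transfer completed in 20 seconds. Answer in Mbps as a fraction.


Given: file = 100 MB, time = 20 s
File in Mb = 100 * 8 = 800 Mb
Throughput = 800 / 20 Mbps
Throughput = 40 Mbps

40


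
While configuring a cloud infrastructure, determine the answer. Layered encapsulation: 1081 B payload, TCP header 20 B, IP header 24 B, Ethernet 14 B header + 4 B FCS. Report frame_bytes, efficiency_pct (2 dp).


TCP segment = 1081 + 20 = 1101 B
IP packet = 1101 + 24 = 1125 B
Ethernet frame = 1125 + 14 + 4 = 1143 B
Efficiency = app / frame = 1081 / 1143 = 0.945757 = 94.5757% -> 94.58% (2 dp)

1143, 94.58


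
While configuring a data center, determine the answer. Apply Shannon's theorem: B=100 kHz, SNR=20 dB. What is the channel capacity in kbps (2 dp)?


Given: B = 100 kHz, SNR = 20 dB
SNR linear = 10^(20/10) = 100
1 + SNR = 101
log2(101) = 6.6582114828
C = 100 * 1000 * 6.6582114828 = 665821.1483 bps
C = 665.821148 kbps -> 665.82 kbps (2 dp)

665.82


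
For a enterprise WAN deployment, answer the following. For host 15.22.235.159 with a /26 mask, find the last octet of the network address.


Given: IP = 15.22.235.159, prefix = /26
Subnet mask = 255.255.255.192
Last octet of IP: 159
Last octet of mask: 192
Network last octet = 159 AND 192 = 128

128


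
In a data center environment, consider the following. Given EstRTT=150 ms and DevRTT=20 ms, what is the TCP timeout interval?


Given: EstRTT = 150 ms, DevRTT = 20 ms
Timeout = EstRTT + 4 * DevRTT
4 * DevRTT = 4 * 20 = 80
Timeout = 150 + 80 = 230 ms

230


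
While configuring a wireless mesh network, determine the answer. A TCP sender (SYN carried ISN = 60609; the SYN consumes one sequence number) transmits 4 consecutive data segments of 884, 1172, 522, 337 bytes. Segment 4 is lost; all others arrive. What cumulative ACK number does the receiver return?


SYN uses sequence number 60609; first data byte = ISN + 1 = 60610.
Segment 1: SEQ = 60610, len = 884 B, covers [60610, 61493]
Segment 2: SEQ = 61494, len = 1172 B, covers [61494, 62665]
Segment 3: SEQ = 62666, len = 522 B, covers [62666, 63187]
Segment 4: SEQ = 63188, len = 337 B, covers [63188, 63524] [LOST]
In-order data received: bytes [60610, 63187] (segments 1..3).
Segment 4 missing -> gap begins at byte 63188.
Cumulative ACK = next expected in-order byte = 60610 + 884 + 1172 + 522 = 63188

63188


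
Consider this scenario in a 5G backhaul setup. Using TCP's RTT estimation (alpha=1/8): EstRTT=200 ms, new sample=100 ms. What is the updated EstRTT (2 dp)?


Given: EstRTT = 200 ms, SampleRTT = 100 ms, alpha = 1/8
New EstRTT = (1 - alpha) * EstRTT + alpha * SampleRTT
(7/8) * 200 = 175
(1/8) * 100 = 12.5
New EstRTT = 175 + 12.5 = 187.5 ms -> 187.50 ms (2 dp)

187.50


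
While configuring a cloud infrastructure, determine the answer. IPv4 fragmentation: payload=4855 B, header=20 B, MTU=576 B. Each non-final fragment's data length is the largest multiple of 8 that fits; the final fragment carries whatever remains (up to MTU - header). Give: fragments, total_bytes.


Max data per non-final fragment = floor((MTU - header)/8)*8 = floor((576 - 20)/8)*8 = floor(556/8)*8 = 552 B
Final fragment needs no 8-byte alignment: it can carry up to MTU - header = 556 B
Non-final fragments needed = ceil((payload - 556) / 552) = ceil(4299/552) = ceil(7.7880) = 8
Number of fragments = 8 + 1 = 9
Fragment sizes (data): 8 * 552 B + 439 B (last, 439 <= 556 OK)
Total bytes sent = payload + n_frags * header = 4855 + 9*20 = 4855 + 180 = 5035 B

9, 5035


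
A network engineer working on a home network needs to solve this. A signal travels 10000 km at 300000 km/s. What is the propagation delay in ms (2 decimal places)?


Given: distance = 10000 km, speed = 300000 km/s
Delay = distance / speed = 10000 / 300000 seconds
Delay in ms = 10000 * 1000 / 300000
Delay = 33.3333 ms
Rounded to 2 dp = 33.33 ms

33.33


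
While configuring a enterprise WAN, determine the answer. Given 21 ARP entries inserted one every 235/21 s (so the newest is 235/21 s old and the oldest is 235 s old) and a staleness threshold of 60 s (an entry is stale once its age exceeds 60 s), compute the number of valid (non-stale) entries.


Ages are k * 235/21 s for k = 1..21 (spacing = 11.1905 s).
Entry k is valid iff k * 235/21 <= 60 iff k <= 21 * 60 / 235 = 5.3617
n_valid = floor(5.3617) = 5
(n_stale = 21 - 5 = 16)

5


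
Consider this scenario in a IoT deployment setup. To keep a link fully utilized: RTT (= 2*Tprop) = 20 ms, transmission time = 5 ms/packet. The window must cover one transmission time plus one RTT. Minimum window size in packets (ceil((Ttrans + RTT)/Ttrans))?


Given: Ttrans = 5 ms, RTT = 20 ms (= 2 * Tprop, Tprop = 10 ms)
Time until first ACK returns = Ttrans + RTT = 5 + 20 = 25 ms
Need W * Ttrans >= Ttrans + RTT  ->  W >= (Ttrans + RTT) / Ttrans
(Ttrans + RTT) / Ttrans = 25 / 5 = 5
W_min = ceil(5) = 5

5


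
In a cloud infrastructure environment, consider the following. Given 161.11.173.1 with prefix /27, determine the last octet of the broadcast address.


Given: IP = 161.11.173.1, prefix = /27
Host bits = 32 - 27 = 5
Network last octet = 1 AND mask = 0
Host part size = 2^5 - 1 = 31
Broadcast last octet = 0 OR 31 = 31

31


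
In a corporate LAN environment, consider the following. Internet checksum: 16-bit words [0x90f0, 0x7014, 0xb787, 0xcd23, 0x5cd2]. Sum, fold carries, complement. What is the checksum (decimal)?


Given words: [0x90f0, 0x7014, 0xb787, 0xcd23, 0x5cd2]
Step 1: Sum all words
Raw sum = 37104 + 28692 + 46983 + 52515 + 23762 = 189056
Step 2: Fold carry: (57984 + 2) = 57986
One's complement = ~57986 & 0xFFFF = 7549

7549


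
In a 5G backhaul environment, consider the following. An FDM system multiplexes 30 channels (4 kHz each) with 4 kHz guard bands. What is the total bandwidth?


Given: 30 channels, 4 kHz each, guard = 4 kHz
Channel bandwidth = 30 * 4 = 120 kHz
Guard bands = 29 gaps * 4 kHz = 116 kHz
Total = 120 + 116 = 236 kHz

236


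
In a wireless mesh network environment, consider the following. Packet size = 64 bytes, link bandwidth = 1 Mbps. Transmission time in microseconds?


Given: packet = 64 bytes, bandwidth = 1 Mbps
Packet in bits = 64 * 8 = 512 bits
Bandwidth = 1 * 10^6 = 1000000 bps
Time = 512 / 1000000 seconds
Time in us = 512 * 10^6 / 1000000 = 512

512


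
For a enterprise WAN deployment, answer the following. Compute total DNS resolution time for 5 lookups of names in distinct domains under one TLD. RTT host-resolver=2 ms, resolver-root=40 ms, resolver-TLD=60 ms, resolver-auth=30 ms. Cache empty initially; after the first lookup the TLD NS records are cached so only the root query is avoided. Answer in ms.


Lookup 1 (cold cache): local + root + TLD + auth = 2 + 40 + 60 + 30 = 132 ms
Lookups 2..5 (TLD NS cached -> skip root; new domain -> still ask TLD and auth): local + TLD + auth = 2 + 60 + 30 = 92 ms each
Remaining 4 lookups: 4 * 92 = 368 ms
Total = 132 + 368 = 500 ms

500


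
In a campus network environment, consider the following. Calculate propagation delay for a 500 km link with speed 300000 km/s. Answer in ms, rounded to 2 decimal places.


Given: distance = 500 km, speed = 300000 km/s
Delay = distance / speed = 500 / 300000 seconds
Delay in ms = 500 * 1000 / 300000
Delay = 1.6667 ms
Rounded to 2 dp = 1.67 ms

1.67


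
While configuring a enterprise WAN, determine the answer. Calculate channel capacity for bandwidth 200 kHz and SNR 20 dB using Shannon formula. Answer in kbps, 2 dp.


Given: B = 200 kHz, SNR = 20 dB
SNR linear = 10^(20/10) = 100
1 + SNR = 101
log2(101) = 6.6582114828
C = 200 * 1000 * 6.6582114828 = 1331642.2966 bps
C = 1331.642297 kbps -> 1331.64 kbps (2 dp)

1331.64


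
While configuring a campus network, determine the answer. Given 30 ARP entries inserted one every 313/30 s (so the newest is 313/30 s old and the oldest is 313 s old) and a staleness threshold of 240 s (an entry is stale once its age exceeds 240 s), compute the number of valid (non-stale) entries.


Ages are k * 313/30 s for k = 1..30 (spacing = 10.4333 s).
Entry k is valid iff k * 313/30 <= 240 iff k <= 30 * 240 / 313 = 23.0032
n_valid = floor(23.0032) = 23
(n_stale = 30 - 23 = 7)

23


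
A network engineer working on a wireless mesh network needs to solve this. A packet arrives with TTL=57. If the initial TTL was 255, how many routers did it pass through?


Given: initial TTL = 255, received TTL = 57
Hops = initial TTL - received TTL
Hops = 255 - 57 = 198

198


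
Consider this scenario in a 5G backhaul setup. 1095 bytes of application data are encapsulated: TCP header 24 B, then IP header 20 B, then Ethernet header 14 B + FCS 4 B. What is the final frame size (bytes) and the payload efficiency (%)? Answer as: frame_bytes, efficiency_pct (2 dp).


TCP segment = 1095 + 24 = 1119 B
IP packet = 1119 + 20 = 1139 B
Ethernet frame = 1139 + 14 + 4 = 1157 B
Efficiency = app / frame = 1095 / 1157 = 0.946413 = 94.6413% -> 94.64% (2 dp)

1157, 94.64


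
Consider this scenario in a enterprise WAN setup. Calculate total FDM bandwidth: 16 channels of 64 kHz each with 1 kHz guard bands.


Given: 16 channels, 64 kHz each, guard = 1 kHz
Channel bandwidth = 16 * 64 = 1024 kHz
Guard bands = 15 gaps * 1 kHz = 15 kHz
Total = 1024 + 15 = 1039 kHz

1039


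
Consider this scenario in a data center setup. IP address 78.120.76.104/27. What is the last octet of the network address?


Given: IP = 78.120.76.104, prefix = /27
Subnet mask = 255.255.255.224
Last octet of IP: 104
Last octet of mask: 224
Network last octet = 104 AND 224 = 96

96


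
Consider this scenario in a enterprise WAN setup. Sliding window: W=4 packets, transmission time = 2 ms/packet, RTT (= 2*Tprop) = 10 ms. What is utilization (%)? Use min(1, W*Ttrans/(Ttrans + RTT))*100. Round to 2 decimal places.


Given: W = 4, Ttrans = 2 ms, RTT = 10 ms (= 2 * Tprop, Tprop = 5 ms)
Cycle time = Ttrans + RTT = 2 + 10 = 12 ms (first packet sent until its ACK returns)
W * Ttrans = 4 * 2 = 8 ms of sending per cycle
W * Ttrans / (Ttrans + RTT) = 8 / 12 = 0.666667
U = min(1, 0.666667) = 0.666667
U% = 66.67%

66.67


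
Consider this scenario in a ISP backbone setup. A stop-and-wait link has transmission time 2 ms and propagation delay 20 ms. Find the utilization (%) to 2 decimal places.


Given: Ttrans = 2 ms, Tprop = 20 ms
RTT = 2 * Tprop = 2 * 20 = 40 ms
U = Ttrans / (Ttrans + RTT)
U = 2 / (2 + 40)
U = 2 / 42 = 0.047619
U% = 4.76%

4.76


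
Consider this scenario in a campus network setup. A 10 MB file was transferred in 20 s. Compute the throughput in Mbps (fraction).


Given: file = 10 MB, time = 20 s
File in Mb = 10 * 8 = 80 Mb
Throughput = 80 / 20 Mbps
Throughput = 4 Mbps

4


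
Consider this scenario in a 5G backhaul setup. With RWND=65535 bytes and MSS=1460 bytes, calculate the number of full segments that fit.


Given: RWND = 65535 bytes, MSS = 1460 bytes
Full segments = floor(RWND / MSS)
Full segments = floor(65535 / 1460)
Full segments = floor(44.887) = 44

44


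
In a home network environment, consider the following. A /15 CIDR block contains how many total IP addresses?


Given: CIDR prefix /15
Host bits = 32 - 15 = 17
Total addresses = 2^17 = 131072

131072


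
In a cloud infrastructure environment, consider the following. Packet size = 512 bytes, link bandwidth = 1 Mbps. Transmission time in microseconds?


Given: packet = 512 bytes, bandwidth = 1 Mbps
Packet in bits = 512 * 8 = 4096 bits
Bandwidth = 1 * 10^6 = 1000000 bps
Time = 4096 / 1000000 seconds
Time in us = 4096 * 10^6 / 1000000 = 4096

4096


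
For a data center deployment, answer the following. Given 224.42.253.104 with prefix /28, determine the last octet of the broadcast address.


Given: IP = 224.42.253.104, prefix = /28
Host bits = 32 - 28 = 4
Network last octet = 104 AND mask = 96
Host part size = 2^4 - 1 = 15
Broadcast last octet = 96 OR 15 = 111

111


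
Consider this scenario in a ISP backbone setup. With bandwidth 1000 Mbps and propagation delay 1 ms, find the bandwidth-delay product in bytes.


Given: bandwidth = 1000 Mbps, delay = 1 ms
BDP in bits = 1000 * 10^6 * 1 / 1000
BDP in bits = 1000000
BDP in bytes = 1000000 / 8 = 125000

125000


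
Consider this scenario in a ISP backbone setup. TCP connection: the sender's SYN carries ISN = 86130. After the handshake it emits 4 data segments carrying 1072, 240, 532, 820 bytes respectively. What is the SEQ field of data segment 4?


The SYN occupies sequence number ISN = 86130, so the first data byte is ISN + 1 = 86131.
SEQ of data segment i = (ISN + 1) + sum of payload sizes of segments 1..i-1.
Segment 1: SEQ = 86131, payload = 1072 bytes
Segment 2: SEQ = 87203, payload = 240 bytes
Segment 3: SEQ = 87443, payload = 532 bytes
Segment 4: SEQ = 87975, payload = 820 bytes
SEQ of segment 4 = 86131 + 1072 + 240 + 532 = 87975

87975


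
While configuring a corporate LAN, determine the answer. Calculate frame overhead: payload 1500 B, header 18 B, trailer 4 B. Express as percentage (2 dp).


Given: payload = 1500 B, header = 18 B, trailer = 4 B
Overhead bytes = header + trailer = 18 + 4 = 22
Total frame = payload + overhead = 1500 + 22 = 1522
Overhead % = 22 / 1522 * 100 = 1.4455% -> 1.45% (2 dp)

1.45


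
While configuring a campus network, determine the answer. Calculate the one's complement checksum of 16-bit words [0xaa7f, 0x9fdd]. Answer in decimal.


Given words: [0xaa7f, 0x9fdd]
Step 1: Sum all words
Raw sum = 43647 + 40925 = 84572
Step 2: Fold carry: (19036 + 1) = 19037
One's complement = ~19037 & 0xFFFF = 46498

46498


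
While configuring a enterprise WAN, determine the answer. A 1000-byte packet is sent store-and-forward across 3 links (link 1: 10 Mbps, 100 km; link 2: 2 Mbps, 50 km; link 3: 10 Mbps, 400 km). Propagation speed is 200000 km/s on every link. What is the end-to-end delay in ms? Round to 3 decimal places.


Packet = 1000 bytes = 8000 bits. Store-and-forward: sum (t_trans + t_prop) per link.
Link 1: t_trans = 8000/(10*10^6) s = 0.8000 ms; t_prop = 100/200000 s = 0.5000 ms; subtotal = 1.3000 ms
Link 2: t_trans = 8000/(2*10^6) s = 4.0000 ms; t_prop = 50/200000 s = 0.2500 ms; subtotal = 4.2500 ms
Link 3: t_trans = 8000/(10*10^6) s = 0.8000 ms; t_prop = 400/200000 s = 2.0000 ms; subtotal = 2.8000 ms
End-to-end = 1.3000 + 4.2500 + 2.8000 = 8.3500 ms -> 8.350 ms (3 dp)

8.350


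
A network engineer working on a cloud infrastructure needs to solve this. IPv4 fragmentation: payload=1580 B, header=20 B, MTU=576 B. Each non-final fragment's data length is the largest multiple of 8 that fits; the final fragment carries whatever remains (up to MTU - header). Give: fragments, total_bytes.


Max data per non-final fragment = floor((MTU - header)/8)*8 = floor((576 - 20)/8)*8 = floor(556/8)*8 = 552 B
Final fragment needs no 8-byte alignment: it can carry up to MTU - header = 556 B
Non-final fragments needed = ceil((payload - 556) / 552) = ceil(1024/552) = ceil(1.8551) = 2
Number of fragments = 2 + 1 = 3
Fragment sizes (data): 2 * 552 B + 476 B (last, 476 <= 556 OK)
Total bytes sent = payload + n_frags * header = 1580 + 3*20 = 1580 + 60 = 1640 B

3, 1640


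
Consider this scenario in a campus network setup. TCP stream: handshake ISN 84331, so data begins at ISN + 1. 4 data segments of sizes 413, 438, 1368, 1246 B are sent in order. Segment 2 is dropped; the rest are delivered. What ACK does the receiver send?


SYN uses sequence number 84331; first data byte = ISN + 1 = 84332.
Segment 1: SEQ = 84332, len = 413 B, covers [84332, 84744]
Segment 2: SEQ = 84745, len = 438 B, covers [84745, 85182] [LOST]
Segment 3: SEQ = 85183, len = 1368 B, covers [85183, 86550]
Segment 4: SEQ = 86551, len = 1246 B, covers [86551, 87796]
In-order data received: bytes [84332, 84744] (segments 1..1).
Segment 2 missing -> gap begins at byte 84745; later segments buffered out of order.
Cumulative ACK = next expected in-order byte = 84332 + 413 = 84745

84745


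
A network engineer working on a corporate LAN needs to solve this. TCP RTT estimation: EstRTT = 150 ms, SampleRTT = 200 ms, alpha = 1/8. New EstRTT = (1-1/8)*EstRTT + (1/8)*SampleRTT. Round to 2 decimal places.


Given: EstRTT = 150 ms, SampleRTT = 200 ms, alpha = 1/8
New EstRTT = (1 - alpha) * EstRTT + alpha * SampleRTT
(7/8) * 150 = 131.25
(1/8) * 200 = 25
New EstRTT = 131.25 + 25 = 156.25 ms -> 156.25 ms (2 dp)

156.25


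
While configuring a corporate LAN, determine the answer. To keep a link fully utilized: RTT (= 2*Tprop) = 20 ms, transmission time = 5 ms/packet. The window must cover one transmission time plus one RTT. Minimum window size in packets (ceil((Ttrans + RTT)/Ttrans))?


Given: Ttrans = 5 ms, RTT = 20 ms (= 2 * Tprop, Tprop = 10 ms)
Time until first ACK returns = Ttrans + RTT = 5 + 20 = 25 ms
Need W * Ttrans >= Ttrans + RTT  ->  W >= (Ttrans + RTT) / Ttrans
(Ttrans + RTT) / Ttrans = 25 / 5 = 5
W_min = ceil(5) = 5

5


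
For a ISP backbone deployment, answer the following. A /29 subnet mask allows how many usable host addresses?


Given: subnet mask /29
Host bits = 32 - 29 = 3
Total addresses = 2^3 = 8
Usable hosts = 8 - 2 (network + broadcast) = 6

6


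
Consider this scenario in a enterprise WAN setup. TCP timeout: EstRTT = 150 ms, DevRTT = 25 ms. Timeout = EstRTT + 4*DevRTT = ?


Given: EstRTT = 150 ms, DevRTT = 25 ms
Timeout = EstRTT + 4 * DevRTT
4 * DevRTT = 4 * 25 = 100
Timeout = 150 + 100 = 250 ms

250


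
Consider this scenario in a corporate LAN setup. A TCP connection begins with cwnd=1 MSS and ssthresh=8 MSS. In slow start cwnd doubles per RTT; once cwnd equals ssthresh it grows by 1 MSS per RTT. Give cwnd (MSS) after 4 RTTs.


RTT 0: cwnd = 1 MSS (initial)
RTT 1: cwnd = 2 MSS (slow start, doubled)
RTT 2: cwnd = 4 MSS (slow start, doubled)
RTT 3: cwnd = 8 MSS (slow start, doubled)
RTT 4: cwnd = 9 MSS (congestion avoidance, +1)

9


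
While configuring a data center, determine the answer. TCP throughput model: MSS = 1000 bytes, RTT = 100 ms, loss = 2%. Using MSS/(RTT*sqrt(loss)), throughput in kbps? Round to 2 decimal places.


Given: MSS = 1000 bytes, RTT = 100 ms, loss = 2%
RTT in seconds = 100 / 1000 = 0.1
Loss rate = 2% = 0.02
sqrt(loss) = sqrt(0.02) = 0.141421356237
Throughput (bytes/s) = 1000 / (0.1 * 0.141421356237) = 70710.6781
Throughput (kbps) = 70710.6781 * 8 / 1000 = 565.685425 -> 565.69 kbps (2 dp)

565.69


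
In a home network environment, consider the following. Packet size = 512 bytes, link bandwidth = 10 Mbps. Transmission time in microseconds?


Given: packet = 512 bytes, bandwidth = 10 Mbps
Packet in bits = 512 * 8 = 4096 bits
Bandwidth = 10 * 10^6 = 10000000 bps
Time = 4096 / 10000000 seconds
Time in us = 4096 * 10^6 / 10000000 = 409.6

409.6


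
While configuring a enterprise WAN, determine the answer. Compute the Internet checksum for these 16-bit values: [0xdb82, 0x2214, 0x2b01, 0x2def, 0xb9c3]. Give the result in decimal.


Given words: [0xdb82, 0x2214, 0x2b01, 0x2def, 0xb9c3]
Step 1: Sum all words
Raw sum = 56194 + 8724 + 11009 + 11759 + 47555 = 135241
Step 2: Fold carry: (4169 + 2) = 4171
One's complement = ~4171 & 0xFFFF = 61364

61364


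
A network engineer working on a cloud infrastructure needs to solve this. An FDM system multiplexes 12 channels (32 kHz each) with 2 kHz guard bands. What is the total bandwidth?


Given: 12 channels, 32 kHz each, guard = 2 kHz
Channel bandwidth = 12 * 32 = 384 kHz
Guard bands = 11 gaps * 2 kHz = 22 kHz
Total = 384 + 22 = 406 kHz

406


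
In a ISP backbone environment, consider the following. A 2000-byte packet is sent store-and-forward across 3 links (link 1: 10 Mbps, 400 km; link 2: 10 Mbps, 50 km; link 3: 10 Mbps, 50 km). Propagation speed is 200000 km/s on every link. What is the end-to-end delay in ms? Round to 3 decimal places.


Packet = 2000 bytes = 16000 bits. Store-and-forward: sum (t_trans + t_prop) per link.
Link 1: t_trans = 16000/(10*10^6) s = 1.6000 ms; t_prop = 400/200000 s = 2.0000 ms; subtotal = 3.6000 ms
Link 2: t_trans = 16000/(10*10^6) s = 1.6000 ms; t_prop = 50/200000 s = 0.2500 ms; subtotal = 1.8500 ms
Link 3: t_trans = 16000/(10*10^6) s = 1.6000 ms; t_prop = 50/200000 s = 0.2500 ms; subtotal = 1.8500 ms
End-to-end = 3.6000 + 1.8500 + 1.8500 = 7.3000 ms -> 7.300 ms (3 dp)

7.300


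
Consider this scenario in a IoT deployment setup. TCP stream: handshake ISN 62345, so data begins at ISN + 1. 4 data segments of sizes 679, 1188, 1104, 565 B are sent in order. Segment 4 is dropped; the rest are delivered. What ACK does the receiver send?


SYN uses sequence number 62345; first data byte = ISN + 1 = 62346.
Segment 1: SEQ = 62346, len = 679 B, covers [62346, 63024]
Segment 2: SEQ = 63025, len = 1188 B, covers [63025, 64212]
Segment 3: SEQ = 64213, len = 1104 B, covers [64213, 65316]
Segment 4: SEQ = 65317, len = 565 B, covers [65317, 65881] [LOST]
In-order data received: bytes [62346, 65316] (segments 1..3).
Segment 4 missing -> gap begins at byte 65317.
Cumulative ACK = next expected in-order byte = 62346 + 679 + 1188 + 1104 = 65317

65317


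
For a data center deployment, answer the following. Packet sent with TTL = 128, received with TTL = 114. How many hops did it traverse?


Given: initial TTL = 128, received TTL = 114
Hops = initial TTL - received TTL
Hops = 128 - 114 = 14

14


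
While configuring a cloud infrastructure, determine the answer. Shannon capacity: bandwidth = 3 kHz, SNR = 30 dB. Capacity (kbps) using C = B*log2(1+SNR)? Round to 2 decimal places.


Given: B = 3 kHz, SNR = 30 dB
SNR linear = 10^(30/10) = 1000
1 + SNR = 1001
log2(1001) = 9.9672262588
C = 3 * 1000 * 9.9672262588 = 29901.6788 bps
C = 29.901679 kbps -> 29.90 kbps (2 dp)

29.90


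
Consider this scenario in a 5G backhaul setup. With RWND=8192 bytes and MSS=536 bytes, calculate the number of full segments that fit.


Given: RWND = 8192 bytes, MSS = 536 bytes
Full segments = floor(RWND / MSS)
Full segments = floor(8192 / 536)
Full segments = floor(15.2836) = 15

15


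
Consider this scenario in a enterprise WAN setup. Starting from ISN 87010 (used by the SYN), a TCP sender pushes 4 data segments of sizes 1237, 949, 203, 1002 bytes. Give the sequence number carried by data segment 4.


The SYN occupies sequence number ISN = 87010, so the first data byte is ISN + 1 = 87011.
SEQ of data segment i = (ISN + 1) + sum of payload sizes of segments 1..i-1.
Segment 1: SEQ = 87011, payload = 1237 bytes
Segment 2: SEQ = 88248, payload = 949 bytes
Segment 3: SEQ = 89197, payload = 203 bytes
Segment 4: SEQ = 89400, payload = 1002 bytes
SEQ of segment 4 = 87011 + 1237 + 949 + 203 = 89400

89400


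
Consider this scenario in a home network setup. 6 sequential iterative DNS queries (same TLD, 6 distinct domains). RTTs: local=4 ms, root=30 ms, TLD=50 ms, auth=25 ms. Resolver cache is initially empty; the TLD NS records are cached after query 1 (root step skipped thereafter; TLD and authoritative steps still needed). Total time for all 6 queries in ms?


Lookup 1 (cold cache): local + root + TLD + auth = 4 + 30 + 50 + 25 = 109 ms
Lookups 2..6 (TLD NS cached -> skip root; new domain -> still ask TLD and auth): local + TLD + auth = 4 + 50 + 25 = 79 ms each
Remaining 5 lookups: 5 * 79 = 395 ms
Total = 109 + 395 = 504 ms

504


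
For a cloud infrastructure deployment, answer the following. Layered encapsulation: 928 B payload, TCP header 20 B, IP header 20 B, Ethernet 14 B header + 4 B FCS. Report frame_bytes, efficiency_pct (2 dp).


TCP segment = 928 + 20 = 948 B
IP packet = 948 + 20 = 968 B
Ethernet frame = 968 + 14 + 4 = 986 B
Efficiency = app / frame = 928 / 986 = 0.941176 = 94.1176% -> 94.12% (2 dp)

986, 94.12


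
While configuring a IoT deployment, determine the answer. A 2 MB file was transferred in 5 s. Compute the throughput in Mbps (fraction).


Given: file = 2 MB, time = 5 s
File in Mb = 2 * 8 = 16 Mb
Throughput = 16 / 5 Mbps
Throughput = 16/5 Mbps

16/5


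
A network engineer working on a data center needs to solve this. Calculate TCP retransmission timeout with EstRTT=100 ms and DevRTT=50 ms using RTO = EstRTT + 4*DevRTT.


Given: EstRTT = 100 ms, DevRTT = 50 ms
Timeout = EstRTT + 4 * DevRTT
4 * DevRTT = 4 * 50 = 200
Timeout = 100 + 200 = 300 ms

300


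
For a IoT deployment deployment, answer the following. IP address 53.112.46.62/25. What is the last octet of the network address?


Given: IP = 53.112.46.62, prefix = /25
Subnet mask = 255.255.255.128
Last octet of IP: 62
Last octet of mask: 128
Network last octet = 62 AND 128 = 0

0


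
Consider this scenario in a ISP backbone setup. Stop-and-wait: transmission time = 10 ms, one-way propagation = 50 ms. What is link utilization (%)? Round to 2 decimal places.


Given: Ttrans = 10 ms, Tprop = 50 ms
RTT = 2 * Tprop = 2 * 50 = 100 ms
U = Ttrans / (Ttrans + RTT)
U = 10 / (10 + 100)
U = 10 / 110 = 0.090909
U% = 9.09%

9.09


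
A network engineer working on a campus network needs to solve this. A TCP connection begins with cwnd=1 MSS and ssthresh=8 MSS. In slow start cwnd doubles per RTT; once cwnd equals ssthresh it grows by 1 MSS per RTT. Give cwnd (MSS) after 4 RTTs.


RTT 0: cwnd = 1 MSS (initial)
RTT 1: cwnd = 2 MSS (slow start, doubled)
RTT 2: cwnd = 4 MSS (slow start, doubled)
RTT 3: cwnd = 8 MSS (slow start, doubled)
RTT 4: cwnd = 9 MSS (congestion avoidance, +1)

9


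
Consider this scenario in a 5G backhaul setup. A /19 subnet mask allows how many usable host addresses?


Given: subnet mask /19
Host bits = 32 - 19 = 13
Total addresses = 2^13 = 8192
Usable hosts = 8192 - 2 (network + broadcast) = 8190

8190


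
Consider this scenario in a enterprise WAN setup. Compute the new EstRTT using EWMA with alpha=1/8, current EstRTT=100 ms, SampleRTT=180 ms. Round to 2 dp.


Given: EstRTT = 100 ms, SampleRTT = 180 ms, alpha = 1/8
New EstRTT = (1 - alpha) * EstRTT + alpha * SampleRTT
(7/8) * 100 = 87.5
(1/8) * 180 = 22.5
New EstRTT = 87.5 + 22.5 = 110 ms -> 110.00 ms (2 dp)

110.00


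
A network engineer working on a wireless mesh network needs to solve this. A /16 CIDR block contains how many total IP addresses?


Given: CIDR prefix /16
Host bits = 32 - 16 = 16
Total addresses = 2^16 = 65536

65536


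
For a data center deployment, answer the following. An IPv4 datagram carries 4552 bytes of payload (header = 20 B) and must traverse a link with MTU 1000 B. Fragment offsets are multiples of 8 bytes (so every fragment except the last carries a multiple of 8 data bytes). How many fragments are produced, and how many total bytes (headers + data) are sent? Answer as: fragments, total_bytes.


Max data per non-final fragment = floor((MTU - header)/8)*8 = floor((1000 - 20)/8)*8 = floor(980/8)*8 = 976 B
Final fragment needs no 8-byte alignment: it can carry up to MTU - header = 980 B
Non-final fragments needed = ceil((payload - 980) / 976) = ceil(3572/976) = ceil(3.6598) = 4
Number of fragments = 4 + 1 = 5
Fragment sizes (data): 4 * 976 B + 648 B (last, 648 <= 980 OK)
Total bytes sent = payload + n_frags * header = 4552 + 5*20 = 4552 + 100 = 4652 B

5, 4652


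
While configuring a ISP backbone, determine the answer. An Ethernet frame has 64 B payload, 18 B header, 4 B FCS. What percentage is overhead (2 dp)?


Given: payload = 64 B, header = 18 B, trailer = 4 B
Overhead bytes = header + trailer = 18 + 4 = 22
Total frame = payload + overhead = 64 + 22 = 86
Overhead % = 22 / 86 * 100 = 25.5814% -> 25.58% (2 dp)

25.58


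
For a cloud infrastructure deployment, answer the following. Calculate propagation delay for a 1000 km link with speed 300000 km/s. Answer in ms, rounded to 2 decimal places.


Given: distance = 1000 km, speed = 300000 km/s
Delay = distance / speed = 1000 / 300000 seconds
Delay in ms = 1000 * 1000 / 300000
Delay = 3.3333 ms
Rounded to 2 dp = 3.33 ms

3.33


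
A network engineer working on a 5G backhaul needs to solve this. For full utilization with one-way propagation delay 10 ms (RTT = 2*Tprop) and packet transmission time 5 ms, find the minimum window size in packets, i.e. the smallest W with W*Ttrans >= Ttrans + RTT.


Given: Ttrans = 5 ms, RTT = 20 ms (= 2 * Tprop, Tprop = 10 ms)
Time until first ACK returns = Ttrans + RTT = 5 + 20 = 25 ms
Need W * Ttrans >= Ttrans + RTT  ->  W >= (Ttrans + RTT) / Ttrans
(Ttrans + RTT) / Ttrans = 25 / 5 = 5
W_min = ceil(5) = 5

5


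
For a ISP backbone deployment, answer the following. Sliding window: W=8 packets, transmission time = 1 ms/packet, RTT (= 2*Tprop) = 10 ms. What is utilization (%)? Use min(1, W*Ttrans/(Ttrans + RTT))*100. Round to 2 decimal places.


Given: W = 8, Ttrans = 1 ms, RTT = 10 ms (= 2 * Tprop, Tprop = 5 ms)
Cycle time = Ttrans + RTT = 1 + 10 = 11 ms (first packet sent until its ACK returns)
W * Ttrans = 8 * 1 = 8 ms of sending per cycle
W * Ttrans / (Ttrans + RTT) = 8 / 11 = 0.727273
U = min(1, 0.727273) = 0.727273
U% = 72.73%

72.73
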